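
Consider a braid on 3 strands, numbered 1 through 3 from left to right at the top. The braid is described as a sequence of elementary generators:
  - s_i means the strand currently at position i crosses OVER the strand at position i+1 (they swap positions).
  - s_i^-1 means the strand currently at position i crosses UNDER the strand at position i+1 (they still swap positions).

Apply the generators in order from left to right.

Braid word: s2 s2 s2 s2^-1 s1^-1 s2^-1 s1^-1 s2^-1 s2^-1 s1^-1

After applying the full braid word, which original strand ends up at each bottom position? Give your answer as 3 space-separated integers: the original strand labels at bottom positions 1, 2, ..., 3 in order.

Answer: 2 3 1

Derivation:
Gen 1 (s2): strand 2 crosses over strand 3. Perm now: [1 3 2]
Gen 2 (s2): strand 3 crosses over strand 2. Perm now: [1 2 3]
Gen 3 (s2): strand 2 crosses over strand 3. Perm now: [1 3 2]
Gen 4 (s2^-1): strand 3 crosses under strand 2. Perm now: [1 2 3]
Gen 5 (s1^-1): strand 1 crosses under strand 2. Perm now: [2 1 3]
Gen 6 (s2^-1): strand 1 crosses under strand 3. Perm now: [2 3 1]
Gen 7 (s1^-1): strand 2 crosses under strand 3. Perm now: [3 2 1]
Gen 8 (s2^-1): strand 2 crosses under strand 1. Perm now: [3 1 2]
Gen 9 (s2^-1): strand 1 crosses under strand 2. Perm now: [3 2 1]
Gen 10 (s1^-1): strand 3 crosses under strand 2. Perm now: [2 3 1]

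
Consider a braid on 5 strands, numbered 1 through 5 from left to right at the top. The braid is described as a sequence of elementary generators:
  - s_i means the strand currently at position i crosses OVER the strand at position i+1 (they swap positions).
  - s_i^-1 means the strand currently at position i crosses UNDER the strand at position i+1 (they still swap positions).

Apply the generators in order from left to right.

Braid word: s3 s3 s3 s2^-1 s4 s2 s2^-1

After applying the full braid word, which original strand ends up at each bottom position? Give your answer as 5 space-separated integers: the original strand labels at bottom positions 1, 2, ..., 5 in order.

Answer: 1 4 2 5 3

Derivation:
Gen 1 (s3): strand 3 crosses over strand 4. Perm now: [1 2 4 3 5]
Gen 2 (s3): strand 4 crosses over strand 3. Perm now: [1 2 3 4 5]
Gen 3 (s3): strand 3 crosses over strand 4. Perm now: [1 2 4 3 5]
Gen 4 (s2^-1): strand 2 crosses under strand 4. Perm now: [1 4 2 3 5]
Gen 5 (s4): strand 3 crosses over strand 5. Perm now: [1 4 2 5 3]
Gen 6 (s2): strand 4 crosses over strand 2. Perm now: [1 2 4 5 3]
Gen 7 (s2^-1): strand 2 crosses under strand 4. Perm now: [1 4 2 5 3]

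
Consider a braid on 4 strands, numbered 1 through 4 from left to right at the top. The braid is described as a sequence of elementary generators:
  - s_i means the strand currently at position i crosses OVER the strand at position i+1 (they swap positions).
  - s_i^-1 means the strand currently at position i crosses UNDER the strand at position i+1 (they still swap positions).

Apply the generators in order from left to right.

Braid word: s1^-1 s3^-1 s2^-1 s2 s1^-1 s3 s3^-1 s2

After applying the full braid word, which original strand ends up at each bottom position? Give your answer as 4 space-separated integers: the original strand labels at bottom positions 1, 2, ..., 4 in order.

Gen 1 (s1^-1): strand 1 crosses under strand 2. Perm now: [2 1 3 4]
Gen 2 (s3^-1): strand 3 crosses under strand 4. Perm now: [2 1 4 3]
Gen 3 (s2^-1): strand 1 crosses under strand 4. Perm now: [2 4 1 3]
Gen 4 (s2): strand 4 crosses over strand 1. Perm now: [2 1 4 3]
Gen 5 (s1^-1): strand 2 crosses under strand 1. Perm now: [1 2 4 3]
Gen 6 (s3): strand 4 crosses over strand 3. Perm now: [1 2 3 4]
Gen 7 (s3^-1): strand 3 crosses under strand 4. Perm now: [1 2 4 3]
Gen 8 (s2): strand 2 crosses over strand 4. Perm now: [1 4 2 3]

Answer: 1 4 2 3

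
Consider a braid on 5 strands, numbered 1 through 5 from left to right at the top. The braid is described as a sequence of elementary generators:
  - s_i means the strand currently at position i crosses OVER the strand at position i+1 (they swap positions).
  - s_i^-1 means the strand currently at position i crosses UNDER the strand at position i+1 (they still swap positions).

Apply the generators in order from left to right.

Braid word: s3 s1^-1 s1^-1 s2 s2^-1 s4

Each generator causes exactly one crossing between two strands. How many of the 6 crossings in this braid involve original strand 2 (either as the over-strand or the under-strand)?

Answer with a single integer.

Gen 1: crossing 3x4. Involves strand 2? no. Count so far: 0
Gen 2: crossing 1x2. Involves strand 2? yes. Count so far: 1
Gen 3: crossing 2x1. Involves strand 2? yes. Count so far: 2
Gen 4: crossing 2x4. Involves strand 2? yes. Count so far: 3
Gen 5: crossing 4x2. Involves strand 2? yes. Count so far: 4
Gen 6: crossing 3x5. Involves strand 2? no. Count so far: 4

Answer: 4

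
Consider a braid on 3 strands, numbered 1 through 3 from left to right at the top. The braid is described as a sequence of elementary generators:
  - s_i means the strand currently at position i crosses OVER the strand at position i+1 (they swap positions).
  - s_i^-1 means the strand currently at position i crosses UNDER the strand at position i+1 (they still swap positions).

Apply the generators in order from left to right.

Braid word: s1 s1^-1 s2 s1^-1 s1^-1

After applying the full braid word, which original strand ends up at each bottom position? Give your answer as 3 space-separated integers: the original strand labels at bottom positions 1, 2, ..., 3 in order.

Gen 1 (s1): strand 1 crosses over strand 2. Perm now: [2 1 3]
Gen 2 (s1^-1): strand 2 crosses under strand 1. Perm now: [1 2 3]
Gen 3 (s2): strand 2 crosses over strand 3. Perm now: [1 3 2]
Gen 4 (s1^-1): strand 1 crosses under strand 3. Perm now: [3 1 2]
Gen 5 (s1^-1): strand 3 crosses under strand 1. Perm now: [1 3 2]

Answer: 1 3 2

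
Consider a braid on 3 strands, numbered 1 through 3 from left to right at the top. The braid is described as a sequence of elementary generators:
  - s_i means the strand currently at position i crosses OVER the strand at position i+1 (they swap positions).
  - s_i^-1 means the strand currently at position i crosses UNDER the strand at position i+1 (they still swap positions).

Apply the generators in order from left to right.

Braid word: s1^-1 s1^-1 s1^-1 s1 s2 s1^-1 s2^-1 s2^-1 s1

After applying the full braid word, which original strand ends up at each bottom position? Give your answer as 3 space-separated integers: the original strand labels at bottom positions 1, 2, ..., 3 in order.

Gen 1 (s1^-1): strand 1 crosses under strand 2. Perm now: [2 1 3]
Gen 2 (s1^-1): strand 2 crosses under strand 1. Perm now: [1 2 3]
Gen 3 (s1^-1): strand 1 crosses under strand 2. Perm now: [2 1 3]
Gen 4 (s1): strand 2 crosses over strand 1. Perm now: [1 2 3]
Gen 5 (s2): strand 2 crosses over strand 3. Perm now: [1 3 2]
Gen 6 (s1^-1): strand 1 crosses under strand 3. Perm now: [3 1 2]
Gen 7 (s2^-1): strand 1 crosses under strand 2. Perm now: [3 2 1]
Gen 8 (s2^-1): strand 2 crosses under strand 1. Perm now: [3 1 2]
Gen 9 (s1): strand 3 crosses over strand 1. Perm now: [1 3 2]

Answer: 1 3 2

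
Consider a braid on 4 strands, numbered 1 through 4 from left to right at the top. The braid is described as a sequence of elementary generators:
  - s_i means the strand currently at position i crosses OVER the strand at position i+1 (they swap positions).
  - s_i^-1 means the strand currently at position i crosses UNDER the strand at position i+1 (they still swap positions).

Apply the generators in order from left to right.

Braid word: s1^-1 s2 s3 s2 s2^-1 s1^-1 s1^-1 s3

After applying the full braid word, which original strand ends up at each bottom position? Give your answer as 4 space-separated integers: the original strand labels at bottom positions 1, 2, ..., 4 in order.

Answer: 2 3 1 4

Derivation:
Gen 1 (s1^-1): strand 1 crosses under strand 2. Perm now: [2 1 3 4]
Gen 2 (s2): strand 1 crosses over strand 3. Perm now: [2 3 1 4]
Gen 3 (s3): strand 1 crosses over strand 4. Perm now: [2 3 4 1]
Gen 4 (s2): strand 3 crosses over strand 4. Perm now: [2 4 3 1]
Gen 5 (s2^-1): strand 4 crosses under strand 3. Perm now: [2 3 4 1]
Gen 6 (s1^-1): strand 2 crosses under strand 3. Perm now: [3 2 4 1]
Gen 7 (s1^-1): strand 3 crosses under strand 2. Perm now: [2 3 4 1]
Gen 8 (s3): strand 4 crosses over strand 1. Perm now: [2 3 1 4]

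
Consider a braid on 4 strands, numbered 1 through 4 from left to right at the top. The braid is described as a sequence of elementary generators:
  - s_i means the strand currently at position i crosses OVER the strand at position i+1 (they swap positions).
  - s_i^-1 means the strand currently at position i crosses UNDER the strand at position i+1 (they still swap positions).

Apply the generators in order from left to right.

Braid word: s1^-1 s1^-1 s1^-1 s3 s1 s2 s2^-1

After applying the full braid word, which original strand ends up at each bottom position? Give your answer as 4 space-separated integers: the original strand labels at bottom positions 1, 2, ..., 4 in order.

Answer: 1 2 4 3

Derivation:
Gen 1 (s1^-1): strand 1 crosses under strand 2. Perm now: [2 1 3 4]
Gen 2 (s1^-1): strand 2 crosses under strand 1. Perm now: [1 2 3 4]
Gen 3 (s1^-1): strand 1 crosses under strand 2. Perm now: [2 1 3 4]
Gen 4 (s3): strand 3 crosses over strand 4. Perm now: [2 1 4 3]
Gen 5 (s1): strand 2 crosses over strand 1. Perm now: [1 2 4 3]
Gen 6 (s2): strand 2 crosses over strand 4. Perm now: [1 4 2 3]
Gen 7 (s2^-1): strand 4 crosses under strand 2. Perm now: [1 2 4 3]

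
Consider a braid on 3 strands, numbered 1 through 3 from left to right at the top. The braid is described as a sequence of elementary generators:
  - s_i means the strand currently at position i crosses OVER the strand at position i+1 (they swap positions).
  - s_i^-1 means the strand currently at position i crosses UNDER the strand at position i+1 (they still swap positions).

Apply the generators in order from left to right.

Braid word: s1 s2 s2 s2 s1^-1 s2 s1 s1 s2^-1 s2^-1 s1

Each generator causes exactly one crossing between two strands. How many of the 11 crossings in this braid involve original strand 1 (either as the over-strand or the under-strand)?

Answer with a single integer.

Gen 1: crossing 1x2. Involves strand 1? yes. Count so far: 1
Gen 2: crossing 1x3. Involves strand 1? yes. Count so far: 2
Gen 3: crossing 3x1. Involves strand 1? yes. Count so far: 3
Gen 4: crossing 1x3. Involves strand 1? yes. Count so far: 4
Gen 5: crossing 2x3. Involves strand 1? no. Count so far: 4
Gen 6: crossing 2x1. Involves strand 1? yes. Count so far: 5
Gen 7: crossing 3x1. Involves strand 1? yes. Count so far: 6
Gen 8: crossing 1x3. Involves strand 1? yes. Count so far: 7
Gen 9: crossing 1x2. Involves strand 1? yes. Count so far: 8
Gen 10: crossing 2x1. Involves strand 1? yes. Count so far: 9
Gen 11: crossing 3x1. Involves strand 1? yes. Count so far: 10

Answer: 10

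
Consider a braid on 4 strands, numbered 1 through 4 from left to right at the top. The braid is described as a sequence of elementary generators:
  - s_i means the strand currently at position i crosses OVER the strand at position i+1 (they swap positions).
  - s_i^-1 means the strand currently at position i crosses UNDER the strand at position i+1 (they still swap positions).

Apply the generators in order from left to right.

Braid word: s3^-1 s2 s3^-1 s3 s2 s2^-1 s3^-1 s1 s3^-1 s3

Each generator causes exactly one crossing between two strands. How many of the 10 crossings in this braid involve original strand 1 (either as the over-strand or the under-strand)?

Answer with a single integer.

Answer: 1

Derivation:
Gen 1: crossing 3x4. Involves strand 1? no. Count so far: 0
Gen 2: crossing 2x4. Involves strand 1? no. Count so far: 0
Gen 3: crossing 2x3. Involves strand 1? no. Count so far: 0
Gen 4: crossing 3x2. Involves strand 1? no. Count so far: 0
Gen 5: crossing 4x2. Involves strand 1? no. Count so far: 0
Gen 6: crossing 2x4. Involves strand 1? no. Count so far: 0
Gen 7: crossing 2x3. Involves strand 1? no. Count so far: 0
Gen 8: crossing 1x4. Involves strand 1? yes. Count so far: 1
Gen 9: crossing 3x2. Involves strand 1? no. Count so far: 1
Gen 10: crossing 2x3. Involves strand 1? no. Count so far: 1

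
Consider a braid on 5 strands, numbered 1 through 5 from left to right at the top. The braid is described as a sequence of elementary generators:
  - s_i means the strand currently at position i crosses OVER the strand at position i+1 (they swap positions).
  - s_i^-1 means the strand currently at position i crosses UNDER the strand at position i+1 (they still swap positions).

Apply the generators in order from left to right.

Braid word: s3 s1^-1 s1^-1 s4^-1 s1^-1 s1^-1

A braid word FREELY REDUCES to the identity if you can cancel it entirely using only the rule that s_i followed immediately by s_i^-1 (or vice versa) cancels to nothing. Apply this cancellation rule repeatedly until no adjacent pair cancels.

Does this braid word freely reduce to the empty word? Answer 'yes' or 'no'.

Answer: no

Derivation:
Gen 1 (s3): push. Stack: [s3]
Gen 2 (s1^-1): push. Stack: [s3 s1^-1]
Gen 3 (s1^-1): push. Stack: [s3 s1^-1 s1^-1]
Gen 4 (s4^-1): push. Stack: [s3 s1^-1 s1^-1 s4^-1]
Gen 5 (s1^-1): push. Stack: [s3 s1^-1 s1^-1 s4^-1 s1^-1]
Gen 6 (s1^-1): push. Stack: [s3 s1^-1 s1^-1 s4^-1 s1^-1 s1^-1]
Reduced word: s3 s1^-1 s1^-1 s4^-1 s1^-1 s1^-1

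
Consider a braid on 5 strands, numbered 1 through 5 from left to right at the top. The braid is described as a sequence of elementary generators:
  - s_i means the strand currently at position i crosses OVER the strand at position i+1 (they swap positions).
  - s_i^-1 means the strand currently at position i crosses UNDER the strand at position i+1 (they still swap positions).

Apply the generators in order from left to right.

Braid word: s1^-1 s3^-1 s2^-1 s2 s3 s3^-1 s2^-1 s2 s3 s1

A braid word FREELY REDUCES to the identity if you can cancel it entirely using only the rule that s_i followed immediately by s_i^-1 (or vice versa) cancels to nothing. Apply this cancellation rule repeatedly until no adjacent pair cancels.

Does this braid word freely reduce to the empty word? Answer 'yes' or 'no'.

Gen 1 (s1^-1): push. Stack: [s1^-1]
Gen 2 (s3^-1): push. Stack: [s1^-1 s3^-1]
Gen 3 (s2^-1): push. Stack: [s1^-1 s3^-1 s2^-1]
Gen 4 (s2): cancels prior s2^-1. Stack: [s1^-1 s3^-1]
Gen 5 (s3): cancels prior s3^-1. Stack: [s1^-1]
Gen 6 (s3^-1): push. Stack: [s1^-1 s3^-1]
Gen 7 (s2^-1): push. Stack: [s1^-1 s3^-1 s2^-1]
Gen 8 (s2): cancels prior s2^-1. Stack: [s1^-1 s3^-1]
Gen 9 (s3): cancels prior s3^-1. Stack: [s1^-1]
Gen 10 (s1): cancels prior s1^-1. Stack: []
Reduced word: (empty)

Answer: yes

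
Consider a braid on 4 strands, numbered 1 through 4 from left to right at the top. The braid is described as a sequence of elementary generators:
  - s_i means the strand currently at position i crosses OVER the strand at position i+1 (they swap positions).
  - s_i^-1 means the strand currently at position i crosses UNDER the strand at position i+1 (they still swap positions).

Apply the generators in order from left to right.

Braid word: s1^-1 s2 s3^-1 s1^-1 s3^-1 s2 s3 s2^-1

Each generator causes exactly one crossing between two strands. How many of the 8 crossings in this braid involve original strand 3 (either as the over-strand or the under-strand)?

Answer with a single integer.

Gen 1: crossing 1x2. Involves strand 3? no. Count so far: 0
Gen 2: crossing 1x3. Involves strand 3? yes. Count so far: 1
Gen 3: crossing 1x4. Involves strand 3? no. Count so far: 1
Gen 4: crossing 2x3. Involves strand 3? yes. Count so far: 2
Gen 5: crossing 4x1. Involves strand 3? no. Count so far: 2
Gen 6: crossing 2x1. Involves strand 3? no. Count so far: 2
Gen 7: crossing 2x4. Involves strand 3? no. Count so far: 2
Gen 8: crossing 1x4. Involves strand 3? no. Count so far: 2

Answer: 2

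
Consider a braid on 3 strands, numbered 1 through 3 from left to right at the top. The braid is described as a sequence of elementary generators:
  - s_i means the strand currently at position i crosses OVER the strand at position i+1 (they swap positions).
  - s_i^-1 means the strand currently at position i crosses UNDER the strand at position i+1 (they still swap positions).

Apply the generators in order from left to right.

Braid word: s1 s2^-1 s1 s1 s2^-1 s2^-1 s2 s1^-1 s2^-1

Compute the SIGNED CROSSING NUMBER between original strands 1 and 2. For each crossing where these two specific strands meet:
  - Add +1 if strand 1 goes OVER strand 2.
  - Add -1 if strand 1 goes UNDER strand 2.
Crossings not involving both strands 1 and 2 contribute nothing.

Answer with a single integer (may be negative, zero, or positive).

Gen 1: 1 over 2. Both 1&2? yes. Contrib: +1. Sum: 1
Gen 2: crossing 1x3. Both 1&2? no. Sum: 1
Gen 3: crossing 2x3. Both 1&2? no. Sum: 1
Gen 4: crossing 3x2. Both 1&2? no. Sum: 1
Gen 5: crossing 3x1. Both 1&2? no. Sum: 1
Gen 6: crossing 1x3. Both 1&2? no. Sum: 1
Gen 7: crossing 3x1. Both 1&2? no. Sum: 1
Gen 8: 2 under 1. Both 1&2? yes. Contrib: +1. Sum: 2
Gen 9: crossing 2x3. Both 1&2? no. Sum: 2

Answer: 2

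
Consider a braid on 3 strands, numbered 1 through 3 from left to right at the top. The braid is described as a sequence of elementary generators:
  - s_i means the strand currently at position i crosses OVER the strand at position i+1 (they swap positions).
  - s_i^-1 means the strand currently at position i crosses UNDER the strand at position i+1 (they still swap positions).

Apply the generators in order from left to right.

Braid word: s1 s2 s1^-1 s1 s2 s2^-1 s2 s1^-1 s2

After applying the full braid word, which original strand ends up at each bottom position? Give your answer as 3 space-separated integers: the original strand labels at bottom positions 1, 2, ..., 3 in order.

Gen 1 (s1): strand 1 crosses over strand 2. Perm now: [2 1 3]
Gen 2 (s2): strand 1 crosses over strand 3. Perm now: [2 3 1]
Gen 3 (s1^-1): strand 2 crosses under strand 3. Perm now: [3 2 1]
Gen 4 (s1): strand 3 crosses over strand 2. Perm now: [2 3 1]
Gen 5 (s2): strand 3 crosses over strand 1. Perm now: [2 1 3]
Gen 6 (s2^-1): strand 1 crosses under strand 3. Perm now: [2 3 1]
Gen 7 (s2): strand 3 crosses over strand 1. Perm now: [2 1 3]
Gen 8 (s1^-1): strand 2 crosses under strand 1. Perm now: [1 2 3]
Gen 9 (s2): strand 2 crosses over strand 3. Perm now: [1 3 2]

Answer: 1 3 2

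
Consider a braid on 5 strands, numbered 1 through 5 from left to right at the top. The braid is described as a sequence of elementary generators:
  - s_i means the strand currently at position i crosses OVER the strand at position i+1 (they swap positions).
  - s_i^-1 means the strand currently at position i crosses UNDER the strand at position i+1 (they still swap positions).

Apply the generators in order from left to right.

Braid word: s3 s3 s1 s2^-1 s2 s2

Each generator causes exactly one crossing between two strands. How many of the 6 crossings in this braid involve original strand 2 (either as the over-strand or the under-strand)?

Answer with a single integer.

Answer: 1

Derivation:
Gen 1: crossing 3x4. Involves strand 2? no. Count so far: 0
Gen 2: crossing 4x3. Involves strand 2? no. Count so far: 0
Gen 3: crossing 1x2. Involves strand 2? yes. Count so far: 1
Gen 4: crossing 1x3. Involves strand 2? no. Count so far: 1
Gen 5: crossing 3x1. Involves strand 2? no. Count so far: 1
Gen 6: crossing 1x3. Involves strand 2? no. Count so far: 1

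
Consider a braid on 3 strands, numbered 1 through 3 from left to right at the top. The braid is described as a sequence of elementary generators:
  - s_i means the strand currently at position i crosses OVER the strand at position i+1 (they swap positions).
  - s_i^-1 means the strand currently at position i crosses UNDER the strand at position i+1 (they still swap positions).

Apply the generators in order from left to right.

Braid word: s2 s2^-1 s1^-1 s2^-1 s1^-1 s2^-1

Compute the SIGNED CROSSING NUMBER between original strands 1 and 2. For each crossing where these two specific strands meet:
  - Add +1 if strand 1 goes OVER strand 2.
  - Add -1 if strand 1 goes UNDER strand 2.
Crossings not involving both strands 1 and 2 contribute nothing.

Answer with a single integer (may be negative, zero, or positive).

Gen 1: crossing 2x3. Both 1&2? no. Sum: 0
Gen 2: crossing 3x2. Both 1&2? no. Sum: 0
Gen 3: 1 under 2. Both 1&2? yes. Contrib: -1. Sum: -1
Gen 4: crossing 1x3. Both 1&2? no. Sum: -1
Gen 5: crossing 2x3. Both 1&2? no. Sum: -1
Gen 6: 2 under 1. Both 1&2? yes. Contrib: +1. Sum: 0

Answer: 0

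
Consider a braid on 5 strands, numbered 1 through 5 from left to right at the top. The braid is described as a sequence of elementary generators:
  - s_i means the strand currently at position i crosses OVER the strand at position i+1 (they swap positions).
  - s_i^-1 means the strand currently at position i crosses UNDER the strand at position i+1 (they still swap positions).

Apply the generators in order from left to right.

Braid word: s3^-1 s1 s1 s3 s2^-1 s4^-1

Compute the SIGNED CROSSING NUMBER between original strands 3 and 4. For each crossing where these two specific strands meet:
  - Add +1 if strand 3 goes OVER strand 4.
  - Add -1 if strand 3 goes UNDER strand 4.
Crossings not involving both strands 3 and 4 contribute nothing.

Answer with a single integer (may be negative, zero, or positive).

Gen 1: 3 under 4. Both 3&4? yes. Contrib: -1. Sum: -1
Gen 2: crossing 1x2. Both 3&4? no. Sum: -1
Gen 3: crossing 2x1. Both 3&4? no. Sum: -1
Gen 4: 4 over 3. Both 3&4? yes. Contrib: -1. Sum: -2
Gen 5: crossing 2x3. Both 3&4? no. Sum: -2
Gen 6: crossing 4x5. Both 3&4? no. Sum: -2

Answer: -2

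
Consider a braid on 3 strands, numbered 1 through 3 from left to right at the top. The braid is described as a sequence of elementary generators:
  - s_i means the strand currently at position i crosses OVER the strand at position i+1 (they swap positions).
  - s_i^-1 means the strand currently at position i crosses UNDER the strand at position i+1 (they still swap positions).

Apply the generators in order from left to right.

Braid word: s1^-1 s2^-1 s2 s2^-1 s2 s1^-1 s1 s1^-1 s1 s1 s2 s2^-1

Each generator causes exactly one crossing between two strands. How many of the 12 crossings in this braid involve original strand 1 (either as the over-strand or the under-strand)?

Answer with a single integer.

Gen 1: crossing 1x2. Involves strand 1? yes. Count so far: 1
Gen 2: crossing 1x3. Involves strand 1? yes. Count so far: 2
Gen 3: crossing 3x1. Involves strand 1? yes. Count so far: 3
Gen 4: crossing 1x3. Involves strand 1? yes. Count so far: 4
Gen 5: crossing 3x1. Involves strand 1? yes. Count so far: 5
Gen 6: crossing 2x1. Involves strand 1? yes. Count so far: 6
Gen 7: crossing 1x2. Involves strand 1? yes. Count so far: 7
Gen 8: crossing 2x1. Involves strand 1? yes. Count so far: 8
Gen 9: crossing 1x2. Involves strand 1? yes. Count so far: 9
Gen 10: crossing 2x1. Involves strand 1? yes. Count so far: 10
Gen 11: crossing 2x3. Involves strand 1? no. Count so far: 10
Gen 12: crossing 3x2. Involves strand 1? no. Count so far: 10

Answer: 10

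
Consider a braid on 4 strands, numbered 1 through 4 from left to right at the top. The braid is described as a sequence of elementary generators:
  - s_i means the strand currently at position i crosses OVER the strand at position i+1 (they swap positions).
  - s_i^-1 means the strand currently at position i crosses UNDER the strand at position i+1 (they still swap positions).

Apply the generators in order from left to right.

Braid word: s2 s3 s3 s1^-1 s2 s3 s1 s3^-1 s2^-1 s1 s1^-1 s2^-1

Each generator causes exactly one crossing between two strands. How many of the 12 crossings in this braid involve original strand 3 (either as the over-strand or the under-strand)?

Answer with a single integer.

Answer: 5

Derivation:
Gen 1: crossing 2x3. Involves strand 3? yes. Count so far: 1
Gen 2: crossing 2x4. Involves strand 3? no. Count so far: 1
Gen 3: crossing 4x2. Involves strand 3? no. Count so far: 1
Gen 4: crossing 1x3. Involves strand 3? yes. Count so far: 2
Gen 5: crossing 1x2. Involves strand 3? no. Count so far: 2
Gen 6: crossing 1x4. Involves strand 3? no. Count so far: 2
Gen 7: crossing 3x2. Involves strand 3? yes. Count so far: 3
Gen 8: crossing 4x1. Involves strand 3? no. Count so far: 3
Gen 9: crossing 3x1. Involves strand 3? yes. Count so far: 4
Gen 10: crossing 2x1. Involves strand 3? no. Count so far: 4
Gen 11: crossing 1x2. Involves strand 3? no. Count so far: 4
Gen 12: crossing 1x3. Involves strand 3? yes. Count so far: 5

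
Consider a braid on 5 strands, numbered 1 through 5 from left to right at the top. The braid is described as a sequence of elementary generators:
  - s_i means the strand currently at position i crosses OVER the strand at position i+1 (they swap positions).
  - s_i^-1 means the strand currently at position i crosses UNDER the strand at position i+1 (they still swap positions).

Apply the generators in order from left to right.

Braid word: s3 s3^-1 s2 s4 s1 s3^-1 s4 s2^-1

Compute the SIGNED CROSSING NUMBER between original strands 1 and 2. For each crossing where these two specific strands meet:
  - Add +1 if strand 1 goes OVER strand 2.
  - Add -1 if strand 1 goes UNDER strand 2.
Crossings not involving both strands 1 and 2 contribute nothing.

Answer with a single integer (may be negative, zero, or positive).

Gen 1: crossing 3x4. Both 1&2? no. Sum: 0
Gen 2: crossing 4x3. Both 1&2? no. Sum: 0
Gen 3: crossing 2x3. Both 1&2? no. Sum: 0
Gen 4: crossing 4x5. Both 1&2? no. Sum: 0
Gen 5: crossing 1x3. Both 1&2? no. Sum: 0
Gen 6: crossing 2x5. Both 1&2? no. Sum: 0
Gen 7: crossing 2x4. Both 1&2? no. Sum: 0
Gen 8: crossing 1x5. Both 1&2? no. Sum: 0

Answer: 0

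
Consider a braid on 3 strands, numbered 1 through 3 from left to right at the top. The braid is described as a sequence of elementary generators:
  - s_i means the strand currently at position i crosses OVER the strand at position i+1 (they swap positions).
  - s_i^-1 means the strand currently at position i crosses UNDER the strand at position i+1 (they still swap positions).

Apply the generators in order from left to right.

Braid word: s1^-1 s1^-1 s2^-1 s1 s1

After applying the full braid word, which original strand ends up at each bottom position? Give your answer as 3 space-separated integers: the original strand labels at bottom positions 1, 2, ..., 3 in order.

Gen 1 (s1^-1): strand 1 crosses under strand 2. Perm now: [2 1 3]
Gen 2 (s1^-1): strand 2 crosses under strand 1. Perm now: [1 2 3]
Gen 3 (s2^-1): strand 2 crosses under strand 3. Perm now: [1 3 2]
Gen 4 (s1): strand 1 crosses over strand 3. Perm now: [3 1 2]
Gen 5 (s1): strand 3 crosses over strand 1. Perm now: [1 3 2]

Answer: 1 3 2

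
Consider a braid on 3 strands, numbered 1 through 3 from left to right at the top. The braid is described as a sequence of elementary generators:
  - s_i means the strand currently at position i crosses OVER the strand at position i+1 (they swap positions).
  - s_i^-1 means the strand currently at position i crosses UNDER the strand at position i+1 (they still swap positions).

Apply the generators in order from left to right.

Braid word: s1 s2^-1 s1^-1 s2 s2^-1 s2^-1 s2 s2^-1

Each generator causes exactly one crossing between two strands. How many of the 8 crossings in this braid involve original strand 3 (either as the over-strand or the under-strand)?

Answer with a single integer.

Answer: 2

Derivation:
Gen 1: crossing 1x2. Involves strand 3? no. Count so far: 0
Gen 2: crossing 1x3. Involves strand 3? yes. Count so far: 1
Gen 3: crossing 2x3. Involves strand 3? yes. Count so far: 2
Gen 4: crossing 2x1. Involves strand 3? no. Count so far: 2
Gen 5: crossing 1x2. Involves strand 3? no. Count so far: 2
Gen 6: crossing 2x1. Involves strand 3? no. Count so far: 2
Gen 7: crossing 1x2. Involves strand 3? no. Count so far: 2
Gen 8: crossing 2x1. Involves strand 3? no. Count so far: 2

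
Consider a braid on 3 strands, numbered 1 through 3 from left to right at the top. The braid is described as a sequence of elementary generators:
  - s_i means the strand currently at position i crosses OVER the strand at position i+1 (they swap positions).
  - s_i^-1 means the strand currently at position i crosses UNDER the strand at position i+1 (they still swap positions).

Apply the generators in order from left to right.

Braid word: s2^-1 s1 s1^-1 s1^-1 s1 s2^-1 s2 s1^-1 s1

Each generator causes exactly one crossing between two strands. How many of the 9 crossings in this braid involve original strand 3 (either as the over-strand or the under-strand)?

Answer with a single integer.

Gen 1: crossing 2x3. Involves strand 3? yes. Count so far: 1
Gen 2: crossing 1x3. Involves strand 3? yes. Count so far: 2
Gen 3: crossing 3x1. Involves strand 3? yes. Count so far: 3
Gen 4: crossing 1x3. Involves strand 3? yes. Count so far: 4
Gen 5: crossing 3x1. Involves strand 3? yes. Count so far: 5
Gen 6: crossing 3x2. Involves strand 3? yes. Count so far: 6
Gen 7: crossing 2x3. Involves strand 3? yes. Count so far: 7
Gen 8: crossing 1x3. Involves strand 3? yes. Count so far: 8
Gen 9: crossing 3x1. Involves strand 3? yes. Count so far: 9

Answer: 9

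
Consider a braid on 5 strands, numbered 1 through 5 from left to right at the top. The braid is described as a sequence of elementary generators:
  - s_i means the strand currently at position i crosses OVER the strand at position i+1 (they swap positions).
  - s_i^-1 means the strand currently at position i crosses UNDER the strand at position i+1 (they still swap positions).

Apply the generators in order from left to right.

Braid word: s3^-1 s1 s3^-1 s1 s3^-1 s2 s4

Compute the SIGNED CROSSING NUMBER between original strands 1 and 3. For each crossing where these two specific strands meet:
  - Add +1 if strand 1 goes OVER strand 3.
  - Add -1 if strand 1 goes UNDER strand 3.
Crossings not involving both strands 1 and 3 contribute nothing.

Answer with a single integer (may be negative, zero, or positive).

Gen 1: crossing 3x4. Both 1&3? no. Sum: 0
Gen 2: crossing 1x2. Both 1&3? no. Sum: 0
Gen 3: crossing 4x3. Both 1&3? no. Sum: 0
Gen 4: crossing 2x1. Both 1&3? no. Sum: 0
Gen 5: crossing 3x4. Both 1&3? no. Sum: 0
Gen 6: crossing 2x4. Both 1&3? no. Sum: 0
Gen 7: crossing 3x5. Both 1&3? no. Sum: 0

Answer: 0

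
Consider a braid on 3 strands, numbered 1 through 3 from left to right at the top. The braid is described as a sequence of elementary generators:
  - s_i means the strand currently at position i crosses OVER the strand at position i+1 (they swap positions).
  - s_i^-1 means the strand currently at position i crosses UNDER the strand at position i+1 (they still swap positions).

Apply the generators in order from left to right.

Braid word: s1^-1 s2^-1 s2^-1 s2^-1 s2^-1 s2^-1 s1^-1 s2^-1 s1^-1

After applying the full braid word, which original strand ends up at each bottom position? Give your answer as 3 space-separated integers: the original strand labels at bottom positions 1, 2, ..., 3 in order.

Answer: 1 3 2

Derivation:
Gen 1 (s1^-1): strand 1 crosses under strand 2. Perm now: [2 1 3]
Gen 2 (s2^-1): strand 1 crosses under strand 3. Perm now: [2 3 1]
Gen 3 (s2^-1): strand 3 crosses under strand 1. Perm now: [2 1 3]
Gen 4 (s2^-1): strand 1 crosses under strand 3. Perm now: [2 3 1]
Gen 5 (s2^-1): strand 3 crosses under strand 1. Perm now: [2 1 3]
Gen 6 (s2^-1): strand 1 crosses under strand 3. Perm now: [2 3 1]
Gen 7 (s1^-1): strand 2 crosses under strand 3. Perm now: [3 2 1]
Gen 8 (s2^-1): strand 2 crosses under strand 1. Perm now: [3 1 2]
Gen 9 (s1^-1): strand 3 crosses under strand 1. Perm now: [1 3 2]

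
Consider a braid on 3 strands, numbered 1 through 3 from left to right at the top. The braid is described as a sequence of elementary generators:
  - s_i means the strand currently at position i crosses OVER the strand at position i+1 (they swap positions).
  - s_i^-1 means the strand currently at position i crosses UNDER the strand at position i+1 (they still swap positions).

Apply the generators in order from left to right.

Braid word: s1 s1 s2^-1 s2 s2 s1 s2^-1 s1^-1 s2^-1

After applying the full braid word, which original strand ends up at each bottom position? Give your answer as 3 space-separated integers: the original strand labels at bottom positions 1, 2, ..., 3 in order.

Answer: 2 1 3

Derivation:
Gen 1 (s1): strand 1 crosses over strand 2. Perm now: [2 1 3]
Gen 2 (s1): strand 2 crosses over strand 1. Perm now: [1 2 3]
Gen 3 (s2^-1): strand 2 crosses under strand 3. Perm now: [1 3 2]
Gen 4 (s2): strand 3 crosses over strand 2. Perm now: [1 2 3]
Gen 5 (s2): strand 2 crosses over strand 3. Perm now: [1 3 2]
Gen 6 (s1): strand 1 crosses over strand 3. Perm now: [3 1 2]
Gen 7 (s2^-1): strand 1 crosses under strand 2. Perm now: [3 2 1]
Gen 8 (s1^-1): strand 3 crosses under strand 2. Perm now: [2 3 1]
Gen 9 (s2^-1): strand 3 crosses under strand 1. Perm now: [2 1 3]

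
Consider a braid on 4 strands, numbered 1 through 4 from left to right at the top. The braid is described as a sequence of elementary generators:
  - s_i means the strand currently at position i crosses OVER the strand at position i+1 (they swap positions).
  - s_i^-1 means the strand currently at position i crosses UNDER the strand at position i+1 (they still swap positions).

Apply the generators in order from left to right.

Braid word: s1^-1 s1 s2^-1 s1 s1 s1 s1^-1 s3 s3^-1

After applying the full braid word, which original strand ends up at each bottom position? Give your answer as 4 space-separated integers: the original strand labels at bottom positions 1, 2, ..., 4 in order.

Gen 1 (s1^-1): strand 1 crosses under strand 2. Perm now: [2 1 3 4]
Gen 2 (s1): strand 2 crosses over strand 1. Perm now: [1 2 3 4]
Gen 3 (s2^-1): strand 2 crosses under strand 3. Perm now: [1 3 2 4]
Gen 4 (s1): strand 1 crosses over strand 3. Perm now: [3 1 2 4]
Gen 5 (s1): strand 3 crosses over strand 1. Perm now: [1 3 2 4]
Gen 6 (s1): strand 1 crosses over strand 3. Perm now: [3 1 2 4]
Gen 7 (s1^-1): strand 3 crosses under strand 1. Perm now: [1 3 2 4]
Gen 8 (s3): strand 2 crosses over strand 4. Perm now: [1 3 4 2]
Gen 9 (s3^-1): strand 4 crosses under strand 2. Perm now: [1 3 2 4]

Answer: 1 3 2 4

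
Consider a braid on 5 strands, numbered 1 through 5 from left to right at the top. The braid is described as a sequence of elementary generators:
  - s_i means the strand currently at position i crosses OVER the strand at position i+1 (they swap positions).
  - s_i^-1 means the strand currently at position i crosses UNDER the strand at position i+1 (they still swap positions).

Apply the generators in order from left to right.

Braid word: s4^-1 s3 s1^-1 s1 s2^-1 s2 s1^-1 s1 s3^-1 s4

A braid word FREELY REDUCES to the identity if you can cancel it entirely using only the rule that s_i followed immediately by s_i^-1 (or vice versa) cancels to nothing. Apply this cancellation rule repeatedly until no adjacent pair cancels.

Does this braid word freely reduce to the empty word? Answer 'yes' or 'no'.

Gen 1 (s4^-1): push. Stack: [s4^-1]
Gen 2 (s3): push. Stack: [s4^-1 s3]
Gen 3 (s1^-1): push. Stack: [s4^-1 s3 s1^-1]
Gen 4 (s1): cancels prior s1^-1. Stack: [s4^-1 s3]
Gen 5 (s2^-1): push. Stack: [s4^-1 s3 s2^-1]
Gen 6 (s2): cancels prior s2^-1. Stack: [s4^-1 s3]
Gen 7 (s1^-1): push. Stack: [s4^-1 s3 s1^-1]
Gen 8 (s1): cancels prior s1^-1. Stack: [s4^-1 s3]
Gen 9 (s3^-1): cancels prior s3. Stack: [s4^-1]
Gen 10 (s4): cancels prior s4^-1. Stack: []
Reduced word: (empty)

Answer: yes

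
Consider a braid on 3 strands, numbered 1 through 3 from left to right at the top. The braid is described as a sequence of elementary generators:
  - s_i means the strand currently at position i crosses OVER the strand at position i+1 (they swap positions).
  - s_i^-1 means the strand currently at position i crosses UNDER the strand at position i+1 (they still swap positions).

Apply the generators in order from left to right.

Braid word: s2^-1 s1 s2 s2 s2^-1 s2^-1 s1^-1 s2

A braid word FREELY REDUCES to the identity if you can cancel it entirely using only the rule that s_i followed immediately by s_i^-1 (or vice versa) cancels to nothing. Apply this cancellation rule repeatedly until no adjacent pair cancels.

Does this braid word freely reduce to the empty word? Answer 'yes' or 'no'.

Gen 1 (s2^-1): push. Stack: [s2^-1]
Gen 2 (s1): push. Stack: [s2^-1 s1]
Gen 3 (s2): push. Stack: [s2^-1 s1 s2]
Gen 4 (s2): push. Stack: [s2^-1 s1 s2 s2]
Gen 5 (s2^-1): cancels prior s2. Stack: [s2^-1 s1 s2]
Gen 6 (s2^-1): cancels prior s2. Stack: [s2^-1 s1]
Gen 7 (s1^-1): cancels prior s1. Stack: [s2^-1]
Gen 8 (s2): cancels prior s2^-1. Stack: []
Reduced word: (empty)

Answer: yes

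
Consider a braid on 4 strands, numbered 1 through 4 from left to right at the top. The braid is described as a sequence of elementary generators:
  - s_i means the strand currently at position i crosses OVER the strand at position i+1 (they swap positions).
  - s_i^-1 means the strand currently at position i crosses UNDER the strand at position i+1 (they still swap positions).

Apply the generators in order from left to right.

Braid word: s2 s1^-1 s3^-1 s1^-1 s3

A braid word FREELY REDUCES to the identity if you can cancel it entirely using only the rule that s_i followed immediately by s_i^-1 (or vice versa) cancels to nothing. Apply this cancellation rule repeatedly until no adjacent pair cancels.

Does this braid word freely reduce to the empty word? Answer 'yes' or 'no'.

Gen 1 (s2): push. Stack: [s2]
Gen 2 (s1^-1): push. Stack: [s2 s1^-1]
Gen 3 (s3^-1): push. Stack: [s2 s1^-1 s3^-1]
Gen 4 (s1^-1): push. Stack: [s2 s1^-1 s3^-1 s1^-1]
Gen 5 (s3): push. Stack: [s2 s1^-1 s3^-1 s1^-1 s3]
Reduced word: s2 s1^-1 s3^-1 s1^-1 s3

Answer: no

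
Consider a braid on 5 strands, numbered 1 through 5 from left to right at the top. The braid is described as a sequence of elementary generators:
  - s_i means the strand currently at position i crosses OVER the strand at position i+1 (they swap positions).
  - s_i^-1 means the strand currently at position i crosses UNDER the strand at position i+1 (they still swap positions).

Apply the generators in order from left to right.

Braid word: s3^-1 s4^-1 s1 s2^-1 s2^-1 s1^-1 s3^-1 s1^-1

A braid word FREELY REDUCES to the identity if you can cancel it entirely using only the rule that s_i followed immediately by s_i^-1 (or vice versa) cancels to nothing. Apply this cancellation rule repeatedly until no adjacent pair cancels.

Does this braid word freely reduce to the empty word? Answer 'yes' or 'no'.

Answer: no

Derivation:
Gen 1 (s3^-1): push. Stack: [s3^-1]
Gen 2 (s4^-1): push. Stack: [s3^-1 s4^-1]
Gen 3 (s1): push. Stack: [s3^-1 s4^-1 s1]
Gen 4 (s2^-1): push. Stack: [s3^-1 s4^-1 s1 s2^-1]
Gen 5 (s2^-1): push. Stack: [s3^-1 s4^-1 s1 s2^-1 s2^-1]
Gen 6 (s1^-1): push. Stack: [s3^-1 s4^-1 s1 s2^-1 s2^-1 s1^-1]
Gen 7 (s3^-1): push. Stack: [s3^-1 s4^-1 s1 s2^-1 s2^-1 s1^-1 s3^-1]
Gen 8 (s1^-1): push. Stack: [s3^-1 s4^-1 s1 s2^-1 s2^-1 s1^-1 s3^-1 s1^-1]
Reduced word: s3^-1 s4^-1 s1 s2^-1 s2^-1 s1^-1 s3^-1 s1^-1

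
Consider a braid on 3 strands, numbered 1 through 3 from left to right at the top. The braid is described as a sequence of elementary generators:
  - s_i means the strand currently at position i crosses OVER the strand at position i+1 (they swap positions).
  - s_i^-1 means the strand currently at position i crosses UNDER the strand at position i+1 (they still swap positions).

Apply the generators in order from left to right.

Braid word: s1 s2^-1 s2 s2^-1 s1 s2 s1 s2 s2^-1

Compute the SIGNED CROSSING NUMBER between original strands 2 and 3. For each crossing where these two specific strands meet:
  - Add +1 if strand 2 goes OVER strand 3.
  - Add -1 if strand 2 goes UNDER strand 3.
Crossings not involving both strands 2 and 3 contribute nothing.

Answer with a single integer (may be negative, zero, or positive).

Answer: -1

Derivation:
Gen 1: crossing 1x2. Both 2&3? no. Sum: 0
Gen 2: crossing 1x3. Both 2&3? no. Sum: 0
Gen 3: crossing 3x1. Both 2&3? no. Sum: 0
Gen 4: crossing 1x3. Both 2&3? no. Sum: 0
Gen 5: 2 over 3. Both 2&3? yes. Contrib: +1. Sum: 1
Gen 6: crossing 2x1. Both 2&3? no. Sum: 1
Gen 7: crossing 3x1. Both 2&3? no. Sum: 1
Gen 8: 3 over 2. Both 2&3? yes. Contrib: -1. Sum: 0
Gen 9: 2 under 3. Both 2&3? yes. Contrib: -1. Sum: -1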